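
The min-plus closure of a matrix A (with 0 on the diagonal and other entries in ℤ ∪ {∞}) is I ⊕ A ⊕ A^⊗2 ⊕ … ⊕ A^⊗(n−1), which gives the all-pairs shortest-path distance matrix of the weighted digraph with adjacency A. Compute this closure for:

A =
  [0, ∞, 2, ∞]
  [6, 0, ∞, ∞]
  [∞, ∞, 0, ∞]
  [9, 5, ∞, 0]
Closure =
  [0, ∞, 2, ∞]
  [6, 0, 8, ∞]
  [∞, ∞, 0, ∞]
  [9, 5, 11, 0]

This is the Floyd-Warshall all-pairs shortest-path computation. For each intermediate vertex k = 0, 1, …, 3, update dist[i][j] ← min(dist[i][j], dist[i][k] + dist[k][j]). The final matrix gives, for each (i, j), the minimum total weight of any directed path from i to j (possibly empty when i = j).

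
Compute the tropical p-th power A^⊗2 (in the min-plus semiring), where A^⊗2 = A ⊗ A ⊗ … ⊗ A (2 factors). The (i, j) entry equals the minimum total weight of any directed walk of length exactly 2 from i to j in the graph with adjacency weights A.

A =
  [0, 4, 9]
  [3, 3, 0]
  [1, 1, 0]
A^⊗2 =
  [0, 4, 4]
  [1, 1, 0]
  [1, 1, 0]

Each entry (A^⊗2)_ij equals the minimum over all length-2 walks i = v_0 → v_1 → … → v_2 = j of Σ_t A[v_t][v_{t+1}]. For example, for (i, j) = (0, 2) we minimise over 3 possible intermediate vertex sequences; the minimum is 4, attained along the walk 0 → 1 → 2.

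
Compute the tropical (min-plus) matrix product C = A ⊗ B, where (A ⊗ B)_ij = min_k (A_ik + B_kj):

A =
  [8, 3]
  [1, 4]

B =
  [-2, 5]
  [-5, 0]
A ⊗ B =
  [-2, 3]
  [-1, 4]

Apply the min-plus product entry-by-entry:
  C[0][0] = min over k of (A[0][0] + B[0][0] = 8 + -2 = 6, A[0][1] + B[1][0] = 3 + -5 = -2) = -2 (attained at k = 1)
  C[0][1] = min over k of (A[0][0] + B[0][1] = 8 + 5 = 13, A[0][1] + B[1][1] = 3 + 0 = 3) = 3 (attained at k = 1)
  C[1][0] = min over k of (A[1][0] + B[0][0] = 1 + -2 = -1, A[1][1] + B[1][0] = 4 + -5 = -1) = -1 (attained at k = 0)
  C[1][1] = min over k of (A[1][0] + B[0][1] = 1 + 5 = 6, A[1][1] + B[1][1] = 4 + 0 = 4) = 4 (attained at k = 1)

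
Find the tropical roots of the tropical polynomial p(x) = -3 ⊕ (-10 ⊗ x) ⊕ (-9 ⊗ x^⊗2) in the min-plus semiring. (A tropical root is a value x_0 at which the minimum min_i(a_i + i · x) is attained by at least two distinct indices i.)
Roots: {-1, 7}

Each tropical root is a break point of the lower envelope of the lines y = a_i + i · x (there are 3 lines, with slopes 0, 1, ..., 2). Only the lines that attain the minimum somewhere contribute to roots; other lines are dominated. Here the surviving (envelope) indices are i = 2, i = 1, i = 0.
Intersections between consecutive envelope lines give the roots: for adjacent envelope indices i < j the intersection is x = (a_i − a_j) / (j − i). Reading off the sorted break points: {-1, 7}.
Verification: at each break x_0, at least two indices attain the minimum of min_i(a_i + i · x_0).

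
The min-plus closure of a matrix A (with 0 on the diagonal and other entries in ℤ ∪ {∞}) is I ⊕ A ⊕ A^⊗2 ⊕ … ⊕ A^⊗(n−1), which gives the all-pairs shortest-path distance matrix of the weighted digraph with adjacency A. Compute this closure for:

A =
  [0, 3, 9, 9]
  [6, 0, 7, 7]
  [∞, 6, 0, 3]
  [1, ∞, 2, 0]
Closure =
  [0, 3, 9, 9]
  [6, 0, 7, 7]
  [4, 6, 0, 3]
  [1, 4, 2, 0]

This is the Floyd-Warshall all-pairs shortest-path computation. For each intermediate vertex k = 0, 1, …, 3, update dist[i][j] ← min(dist[i][j], dist[i][k] + dist[k][j]). The final matrix gives, for each (i, j), the minimum total weight of any directed path from i to j (possibly empty when i = j).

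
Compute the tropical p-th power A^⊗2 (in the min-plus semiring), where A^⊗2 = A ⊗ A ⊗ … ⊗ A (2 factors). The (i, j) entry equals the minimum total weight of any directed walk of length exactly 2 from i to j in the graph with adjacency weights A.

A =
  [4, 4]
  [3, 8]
A^⊗2 =
  [7, 8]
  [7, 7]

Each entry (A^⊗2)_ij equals the minimum over all length-2 walks i = v_0 → v_1 → … → v_2 = j of Σ_t A[v_t][v_{t+1}]. For example, for (i, j) = (0, 1) we minimise over 2 possible intermediate vertex sequences; the minimum is 8, attained along the walk 0 → 0 → 1.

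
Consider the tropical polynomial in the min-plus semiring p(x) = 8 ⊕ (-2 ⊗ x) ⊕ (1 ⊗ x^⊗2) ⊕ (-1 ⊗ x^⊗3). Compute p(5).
p(5) = 3

A tropical monomial a ⊗ x^⊗i evaluates to a + i · x. Evaluating each term at x = 5:
  Term 0 contributes 8 + 0 · 5 = 8
  Term 1 contributes -2 + 1 · 5 = 3
  Term 2 contributes 1 + 2 · 5 = 11
  Term 3 contributes -1 + 3 · 5 = 14
p(5) = ⊕ of these = min[8, 3, 11, 14] = 3.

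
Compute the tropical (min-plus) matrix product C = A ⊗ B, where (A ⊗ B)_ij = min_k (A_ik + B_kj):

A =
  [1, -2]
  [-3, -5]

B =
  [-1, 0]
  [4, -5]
A ⊗ B =
  [0, -7]
  [-4, -10]

Apply the min-plus product entry-by-entry:
  C[0][0] = min over k of (A[0][0] + B[0][0] = 1 + -1 = 0, A[0][1] + B[1][0] = -2 + 4 = 2) = 0 (attained at k = 0)
  C[0][1] = min over k of (A[0][0] + B[0][1] = 1 + 0 = 1, A[0][1] + B[1][1] = -2 + -5 = -7) = -7 (attained at k = 1)
  C[1][0] = min over k of (A[1][0] + B[0][0] = -3 + -1 = -4, A[1][1] + B[1][0] = -5 + 4 = -1) = -4 (attained at k = 0)
  C[1][1] = min over k of (A[1][0] + B[0][1] = -3 + 0 = -3, A[1][1] + B[1][1] = -5 + -5 = -10) = -10 (attained at k = 1)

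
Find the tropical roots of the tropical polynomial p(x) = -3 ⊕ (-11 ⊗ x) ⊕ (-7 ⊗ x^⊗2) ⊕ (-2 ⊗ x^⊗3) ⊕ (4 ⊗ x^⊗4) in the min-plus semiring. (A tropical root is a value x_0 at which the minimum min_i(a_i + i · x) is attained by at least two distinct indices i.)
Roots: {-6, -5, -4, 8}

Each tropical root is a break point of the lower envelope of the lines y = a_i + i · x (there are 5 lines, with slopes 0, 1, ..., 4). Only the lines that attain the minimum somewhere contribute to roots; other lines are dominated. Here the surviving (envelope) indices are i = 4, i = 3, i = 2, i = 1, i = 0.
Intersections between consecutive envelope lines give the roots: for adjacent envelope indices i < j the intersection is x = (a_i − a_j) / (j − i). Reading off the sorted break points: {-6, -5, -4, 8}.
Verification: at each break x_0, at least two indices attain the minimum of min_i(a_i + i · x_0).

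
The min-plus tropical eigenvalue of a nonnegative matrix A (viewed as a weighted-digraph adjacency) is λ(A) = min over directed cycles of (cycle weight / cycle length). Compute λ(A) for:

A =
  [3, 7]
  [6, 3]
λ(A) = 3

Enumerate directed cycles and compute their means (weight / length). Sample:
  cycle 0 → 0: weight = 3, length = 1, mean = 3/1 ≈ 3.000
  cycle 1 → 1: weight = 3, length = 1, mean = 3/1 ≈ 3.000
  cycle 0 → 1 → 0: weight = 13, length = 2, mean = 13/2 ≈ 6.500
  cycle 1 → 0 → 1: weight = 13, length = 2, mean = 13/2 ≈ 6.500
Minimum mean = 3.000, attained e.g. along the cycle 0 → 0 with weight 3 and length 1. So λ(A) = 3/1 = 3.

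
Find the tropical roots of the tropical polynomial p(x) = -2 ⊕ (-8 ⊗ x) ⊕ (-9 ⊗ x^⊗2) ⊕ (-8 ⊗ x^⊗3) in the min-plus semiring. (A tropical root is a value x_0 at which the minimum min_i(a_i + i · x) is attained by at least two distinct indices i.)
Roots: {-1, 1, 6}

Each tropical root is a break point of the lower envelope of the lines y = a_i + i · x (there are 4 lines, with slopes 0, 1, ..., 3). Only the lines that attain the minimum somewhere contribute to roots; other lines are dominated. Here the surviving (envelope) indices are i = 3, i = 2, i = 1, i = 0.
Intersections between consecutive envelope lines give the roots: for adjacent envelope indices i < j the intersection is x = (a_i − a_j) / (j − i). Reading off the sorted break points: {-1, 1, 6}.
Verification: at each break x_0, at least two indices attain the minimum of min_i(a_i + i · x_0).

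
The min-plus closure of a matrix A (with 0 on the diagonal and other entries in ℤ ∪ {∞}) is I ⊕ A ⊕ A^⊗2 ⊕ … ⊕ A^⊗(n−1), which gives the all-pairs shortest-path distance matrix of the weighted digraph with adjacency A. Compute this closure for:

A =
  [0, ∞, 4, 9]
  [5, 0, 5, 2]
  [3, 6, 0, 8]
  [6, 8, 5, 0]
Closure =
  [0, 10, 4, 9]
  [5, 0, 5, 2]
  [3, 6, 0, 8]
  [6, 8, 5, 0]

This is the Floyd-Warshall all-pairs shortest-path computation. For each intermediate vertex k = 0, 1, …, 3, update dist[i][j] ← min(dist[i][j], dist[i][k] + dist[k][j]). The final matrix gives, for each (i, j), the minimum total weight of any directed path from i to j (possibly empty when i = j).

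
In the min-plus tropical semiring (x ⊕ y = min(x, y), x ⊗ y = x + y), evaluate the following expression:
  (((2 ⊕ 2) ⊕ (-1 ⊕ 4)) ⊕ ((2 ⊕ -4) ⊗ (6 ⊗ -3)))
(((2 ⊕ 2) ⊕ (-1 ⊕ 4)) ⊕ ((2 ⊕ -4) ⊗ (6 ⊗ -3))) = -1

Expand innermost to outermost. Recall ⊕ takes the minimum of its arguments and ⊗ takes their sum. Working out the expression (((2 ⊕ 2) ⊕ (-1 ⊕ 4)) ⊕ ((2 ⊕ -4) ⊗ (6 ⊗ -3))) gives -1.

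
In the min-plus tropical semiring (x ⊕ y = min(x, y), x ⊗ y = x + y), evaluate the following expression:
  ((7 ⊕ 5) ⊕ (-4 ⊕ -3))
((7 ⊕ 5) ⊕ (-4 ⊕ -3)) = -4

Expand innermost to outermost. Recall ⊕ takes the minimum of its arguments and ⊗ takes their sum. Working out the expression ((7 ⊕ 5) ⊕ (-4 ⊕ -3)) gives -4.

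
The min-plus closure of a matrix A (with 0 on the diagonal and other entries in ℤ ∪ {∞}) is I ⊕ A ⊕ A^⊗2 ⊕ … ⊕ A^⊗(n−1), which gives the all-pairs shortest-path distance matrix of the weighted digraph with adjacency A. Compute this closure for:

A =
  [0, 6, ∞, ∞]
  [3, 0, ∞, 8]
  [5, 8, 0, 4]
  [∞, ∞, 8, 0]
Closure =
  [0, 6, 22, 14]
  [3, 0, 16, 8]
  [5, 8, 0, 4]
  [13, 16, 8, 0]

This is the Floyd-Warshall all-pairs shortest-path computation. For each intermediate vertex k = 0, 1, …, 3, update dist[i][j] ← min(dist[i][j], dist[i][k] + dist[k][j]). The final matrix gives, for each (i, j), the minimum total weight of any directed path from i to j (possibly empty when i = j).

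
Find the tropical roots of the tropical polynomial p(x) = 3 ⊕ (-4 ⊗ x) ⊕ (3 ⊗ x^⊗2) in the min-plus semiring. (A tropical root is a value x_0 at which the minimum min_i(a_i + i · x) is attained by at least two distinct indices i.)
Roots: {-7, 7}

Each tropical root is a break point of the lower envelope of the lines y = a_i + i · x (there are 3 lines, with slopes 0, 1, ..., 2). Only the lines that attain the minimum somewhere contribute to roots; other lines are dominated. Here the surviving (envelope) indices are i = 2, i = 1, i = 0.
Intersections between consecutive envelope lines give the roots: for adjacent envelope indices i < j the intersection is x = (a_i − a_j) / (j − i). Reading off the sorted break points: {-7, 7}.
Verification: at each break x_0, at least two indices attain the minimum of min_i(a_i + i · x_0).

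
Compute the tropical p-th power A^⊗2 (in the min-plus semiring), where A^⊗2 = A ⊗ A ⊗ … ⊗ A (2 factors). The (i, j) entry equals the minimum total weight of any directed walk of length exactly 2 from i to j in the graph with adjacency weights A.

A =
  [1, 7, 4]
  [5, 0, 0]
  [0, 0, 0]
A^⊗2 =
  [2, 4, 4]
  [0, 0, 0]
  [0, 0, 0]

Each entry (A^⊗2)_ij equals the minimum over all length-2 walks i = v_0 → v_1 → … → v_2 = j of Σ_t A[v_t][v_{t+1}]. For example, for (i, j) = (0, 2) we minimise over 3 possible intermediate vertex sequences; the minimum is 4, attained along the walk 0 → 2 → 2.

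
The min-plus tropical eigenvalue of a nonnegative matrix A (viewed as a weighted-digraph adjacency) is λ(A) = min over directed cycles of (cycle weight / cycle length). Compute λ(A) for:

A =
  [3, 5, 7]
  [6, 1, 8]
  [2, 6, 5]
λ(A) = 1

Enumerate directed cycles and compute their means (weight / length). Sample:
  cycle 0 → 0: weight = 3, length = 1, mean = 3/1 ≈ 3.000
  cycle 1 → 1: weight = 1, length = 1, mean = 1/1 ≈ 1.000
  cycle 2 → 2: weight = 5, length = 1, mean = 5/1 ≈ 5.000
  cycle 0 → 1 → 0: weight = 11, length = 2, mean = 11/2 ≈ 5.500
  cycle 0 → 2 → 0: weight = 9, length = 2, mean = 9/2 ≈ 4.500
  cycle 1 → 0 → 1: weight = 11, length = 2, mean = 11/2 ≈ 5.500
Minimum mean = 1.000, attained e.g. along the cycle 1 → 1 with weight 1 and length 1. So λ(A) = 1/1 = 1.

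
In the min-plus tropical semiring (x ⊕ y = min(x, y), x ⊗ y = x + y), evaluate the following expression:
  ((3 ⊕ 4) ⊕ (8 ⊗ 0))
((3 ⊕ 4) ⊕ (8 ⊗ 0)) = 3

Expand innermost to outermost. Recall ⊕ takes the minimum of its arguments and ⊗ takes their sum. Working out the expression ((3 ⊕ 4) ⊕ (8 ⊗ 0)) gives 3.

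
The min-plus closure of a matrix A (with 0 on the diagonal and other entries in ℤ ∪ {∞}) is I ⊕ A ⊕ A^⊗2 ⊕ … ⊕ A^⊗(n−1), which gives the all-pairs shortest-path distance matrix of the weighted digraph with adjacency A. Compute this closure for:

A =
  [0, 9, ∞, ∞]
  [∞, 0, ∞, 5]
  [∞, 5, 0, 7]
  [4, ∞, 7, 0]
Closure =
  [0, 9, 21, 14]
  [9, 0, 12, 5]
  [11, 5, 0, 7]
  [4, 12, 7, 0]

This is the Floyd-Warshall all-pairs shortest-path computation. For each intermediate vertex k = 0, 1, …, 3, update dist[i][j] ← min(dist[i][j], dist[i][k] + dist[k][j]). The final matrix gives, for each (i, j), the minimum total weight of any directed path from i to j (possibly empty when i = j).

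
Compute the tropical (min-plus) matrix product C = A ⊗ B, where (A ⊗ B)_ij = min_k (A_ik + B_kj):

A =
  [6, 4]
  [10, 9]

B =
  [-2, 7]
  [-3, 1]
A ⊗ B =
  [1, 5]
  [6, 10]

Apply the min-plus product entry-by-entry:
  C[0][0] = min over k of (A[0][0] + B[0][0] = 6 + -2 = 4, A[0][1] + B[1][0] = 4 + -3 = 1) = 1 (attained at k = 1)
  C[0][1] = min over k of (A[0][0] + B[0][1] = 6 + 7 = 13, A[0][1] + B[1][1] = 4 + 1 = 5) = 5 (attained at k = 1)
  C[1][0] = min over k of (A[1][0] + B[0][0] = 10 + -2 = 8, A[1][1] + B[1][0] = 9 + -3 = 6) = 6 (attained at k = 1)
  C[1][1] = min over k of (A[1][0] + B[0][1] = 10 + 7 = 17, A[1][1] + B[1][1] = 9 + 1 = 10) = 10 (attained at k = 1)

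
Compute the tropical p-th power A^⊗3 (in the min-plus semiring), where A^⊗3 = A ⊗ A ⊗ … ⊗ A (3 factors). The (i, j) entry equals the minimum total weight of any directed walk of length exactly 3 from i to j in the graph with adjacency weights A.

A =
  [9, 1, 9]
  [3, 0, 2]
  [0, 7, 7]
A^⊗3 =
  [3, 1, 3]
  [2, 0, 2]
  [4, 1, 3]

Each entry (A^⊗3)_ij equals the minimum over all length-3 walks i = v_0 → v_1 → … → v_3 = j of Σ_t A[v_t][v_{t+1}]. For example, for (i, j) = (0, 2) we minimise over 9 possible intermediate vertex sequences; the minimum is 3, attained along the walk 0 → 1 → 1 → 2.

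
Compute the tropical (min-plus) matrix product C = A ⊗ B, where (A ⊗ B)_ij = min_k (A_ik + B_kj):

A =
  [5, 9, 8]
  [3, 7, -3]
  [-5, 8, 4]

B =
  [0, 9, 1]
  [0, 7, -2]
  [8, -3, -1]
A ⊗ B =
  [5, 5, 6]
  [3, -6, -4]
  [-5, 1, -4]

Apply the min-plus product entry-by-entry:
  C[0][0] = min over k of (A[0][0] + B[0][0] = 5 + 0 = 5, A[0][1] + B[1][0] = 9 + 0 = 9, A[0][2] + B[2][0] = 8 + 8 = 16) = 5 (attained at k = 0)
  C[0][1] = min over k of (A[0][0] + B[0][1] = 5 + 9 = 14, A[0][1] + B[1][1] = 9 + 7 = 16, A[0][2] + B[2][1] = 8 + -3 = 5) = 5 (attained at k = 2)
  C[0][2] = min over k of (A[0][0] + B[0][2] = 5 + 1 = 6, A[0][1] + B[1][2] = 9 + -2 = 7, A[0][2] + B[2][2] = 8 + -1 = 7) = 6 (attained at k = 0)
  C[1][0] = min over k of (A[1][0] + B[0][0] = 3 + 0 = 3, A[1][1] + B[1][0] = 7 + 0 = 7, A[1][2] + B[2][0] = -3 + 8 = 5) = 3 (attained at k = 0)
  C[1][1] = min over k of (A[1][0] + B[0][1] = 3 + 9 = 12, A[1][1] + B[1][1] = 7 + 7 = 14, A[1][2] + B[2][1] = -3 + -3 = -6) = -6 (attained at k = 2)
  C[1][2] = min over k of (A[1][0] + B[0][2] = 3 + 1 = 4, A[1][1] + B[1][2] = 7 + -2 = 5, A[1][2] + B[2][2] = -3 + -1 = -4) = -4 (attained at k = 2)
  C[2][0] = min over k of (A[2][0] + B[0][0] = -5 + 0 = -5, A[2][1] + B[1][0] = 8 + 0 = 8, A[2][2] + B[2][0] = 4 + 8 = 12) = -5 (attained at k = 0)
  C[2][1] = min over k of (A[2][0] + B[0][1] = -5 + 9 = 4, A[2][1] + B[1][1] = 8 + 7 = 15, A[2][2] + B[2][1] = 4 + -3 = 1) = 1 (attained at k = 2)
  C[2][2] = min over k of (A[2][0] + B[0][2] = -5 + 1 = -4, A[2][1] + B[1][2] = 8 + -2 = 6, A[2][2] + B[2][2] = 4 + -1 = 3) = -4 (attained at k = 0)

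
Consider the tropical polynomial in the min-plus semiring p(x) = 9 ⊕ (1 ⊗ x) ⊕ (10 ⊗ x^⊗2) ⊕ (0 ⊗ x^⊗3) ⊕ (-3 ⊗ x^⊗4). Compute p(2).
p(2) = 3

A tropical monomial a ⊗ x^⊗i evaluates to a + i · x. Evaluating each term at x = 2:
  Term 0 contributes 9 + 0 · 2 = 9
  Term 1 contributes 1 + 1 · 2 = 3
  Term 2 contributes 10 + 2 · 2 = 14
  Term 3 contributes 0 + 3 · 2 = 6
  Term 4 contributes -3 + 4 · 2 = 5
p(2) = ⊕ of these = min[9, 3, 14, 6, 5] = 3.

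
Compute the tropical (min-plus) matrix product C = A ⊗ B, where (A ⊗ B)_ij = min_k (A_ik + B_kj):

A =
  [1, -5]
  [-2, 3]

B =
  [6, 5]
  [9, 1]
A ⊗ B =
  [4, -4]
  [4, 3]

Apply the min-plus product entry-by-entry:
  C[0][0] = min over k of (A[0][0] + B[0][0] = 1 + 6 = 7, A[0][1] + B[1][0] = -5 + 9 = 4) = 4 (attained at k = 1)
  C[0][1] = min over k of (A[0][0] + B[0][1] = 1 + 5 = 6, A[0][1] + B[1][1] = -5 + 1 = -4) = -4 (attained at k = 1)
  C[1][0] = min over k of (A[1][0] + B[0][0] = -2 + 6 = 4, A[1][1] + B[1][0] = 3 + 9 = 12) = 4 (attained at k = 0)
  C[1][1] = min over k of (A[1][0] + B[0][1] = -2 + 5 = 3, A[1][1] + B[1][1] = 3 + 1 = 4) = 3 (attained at k = 0)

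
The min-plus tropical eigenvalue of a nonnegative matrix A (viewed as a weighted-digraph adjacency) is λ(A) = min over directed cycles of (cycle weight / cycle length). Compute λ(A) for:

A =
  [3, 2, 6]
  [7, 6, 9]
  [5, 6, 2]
λ(A) = 2

Enumerate directed cycles and compute their means (weight / length). Sample:
  cycle 0 → 0: weight = 3, length = 1, mean = 3/1 ≈ 3.000
  cycle 1 → 1: weight = 6, length = 1, mean = 6/1 ≈ 6.000
  cycle 2 → 2: weight = 2, length = 1, mean = 2/1 ≈ 2.000
  cycle 0 → 1 → 0: weight = 9, length = 2, mean = 9/2 ≈ 4.500
  cycle 0 → 2 → 0: weight = 11, length = 2, mean = 11/2 ≈ 5.500
  cycle 1 → 0 → 1: weight = 9, length = 2, mean = 9/2 ≈ 4.500
Minimum mean = 2.000, attained e.g. along the cycle 2 → 2 with weight 2 and length 1. So λ(A) = 2/1 = 2.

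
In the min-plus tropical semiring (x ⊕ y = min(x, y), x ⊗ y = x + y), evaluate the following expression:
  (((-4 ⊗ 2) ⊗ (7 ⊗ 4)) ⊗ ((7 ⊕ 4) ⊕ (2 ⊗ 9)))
(((-4 ⊗ 2) ⊗ (7 ⊗ 4)) ⊗ ((7 ⊕ 4) ⊕ (2 ⊗ 9))) = 13

Expand innermost to outermost. Recall ⊕ takes the minimum of its arguments and ⊗ takes their sum. Working out the expression (((-4 ⊗ 2) ⊗ (7 ⊗ 4)) ⊗ ((7 ⊕ 4) ⊕ (2 ⊗ 9))) gives 13.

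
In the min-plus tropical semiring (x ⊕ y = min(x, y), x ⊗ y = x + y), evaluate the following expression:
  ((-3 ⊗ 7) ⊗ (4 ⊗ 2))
((-3 ⊗ 7) ⊗ (4 ⊗ 2)) = 10

Expand innermost to outermost. Recall ⊕ takes the minimum of its arguments and ⊗ takes their sum. Working out the expression ((-3 ⊗ 7) ⊗ (4 ⊗ 2)) gives 10.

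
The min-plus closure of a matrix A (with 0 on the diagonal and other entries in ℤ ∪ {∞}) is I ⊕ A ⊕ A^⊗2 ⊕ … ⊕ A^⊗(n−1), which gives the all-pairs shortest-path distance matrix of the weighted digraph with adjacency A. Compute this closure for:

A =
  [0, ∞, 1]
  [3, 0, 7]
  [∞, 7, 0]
Closure =
  [0, 8, 1]
  [3, 0, 4]
  [10, 7, 0]

This is the Floyd-Warshall all-pairs shortest-path computation. For each intermediate vertex k = 0, 1, …, 2, update dist[i][j] ← min(dist[i][j], dist[i][k] + dist[k][j]). The final matrix gives, for each (i, j), the minimum total weight of any directed path from i to j (possibly empty when i = j).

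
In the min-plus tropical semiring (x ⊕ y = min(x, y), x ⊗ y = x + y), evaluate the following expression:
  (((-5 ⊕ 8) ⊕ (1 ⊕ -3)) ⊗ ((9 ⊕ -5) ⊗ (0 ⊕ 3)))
(((-5 ⊕ 8) ⊕ (1 ⊕ -3)) ⊗ ((9 ⊕ -5) ⊗ (0 ⊕ 3))) = -10

Expand innermost to outermost. Recall ⊕ takes the minimum of its arguments and ⊗ takes their sum. Working out the expression (((-5 ⊕ 8) ⊕ (1 ⊕ -3)) ⊗ ((9 ⊕ -5) ⊗ (0 ⊕ 3))) gives -10.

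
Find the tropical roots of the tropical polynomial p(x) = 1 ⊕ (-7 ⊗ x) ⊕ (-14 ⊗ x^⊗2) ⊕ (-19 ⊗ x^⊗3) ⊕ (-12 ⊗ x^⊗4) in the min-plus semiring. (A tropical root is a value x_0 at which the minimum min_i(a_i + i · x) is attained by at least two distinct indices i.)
Roots: {-7, 5, 7, 8}

Each tropical root is a break point of the lower envelope of the lines y = a_i + i · x (there are 5 lines, with slopes 0, 1, ..., 4). Only the lines that attain the minimum somewhere contribute to roots; other lines are dominated. Here the surviving (envelope) indices are i = 4, i = 3, i = 2, i = 1, i = 0.
Intersections between consecutive envelope lines give the roots: for adjacent envelope indices i < j the intersection is x = (a_i − a_j) / (j − i). Reading off the sorted break points: {-7, 5, 7, 8}.
Verification: at each break x_0, at least two indices attain the minimum of min_i(a_i + i · x_0).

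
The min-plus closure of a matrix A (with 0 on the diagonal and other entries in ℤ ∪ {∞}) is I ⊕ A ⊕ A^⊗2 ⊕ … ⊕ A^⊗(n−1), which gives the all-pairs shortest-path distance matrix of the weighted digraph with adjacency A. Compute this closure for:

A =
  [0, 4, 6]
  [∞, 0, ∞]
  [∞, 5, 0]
Closure =
  [0, 4, 6]
  [∞, 0, ∞]
  [∞, 5, 0]

This is the Floyd-Warshall all-pairs shortest-path computation. For each intermediate vertex k = 0, 1, …, 2, update dist[i][j] ← min(dist[i][j], dist[i][k] + dist[k][j]). The final matrix gives, for each (i, j), the minimum total weight of any directed path from i to j (possibly empty when i = j).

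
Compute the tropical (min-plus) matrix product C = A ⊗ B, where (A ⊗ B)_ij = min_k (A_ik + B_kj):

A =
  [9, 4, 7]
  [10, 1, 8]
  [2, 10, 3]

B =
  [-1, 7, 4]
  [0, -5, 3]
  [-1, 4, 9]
A ⊗ B =
  [4, -1, 7]
  [1, -4, 4]
  [1, 5, 6]

Apply the min-plus product entry-by-entry:
  C[0][0] = min over k of (A[0][0] + B[0][0] = 9 + -1 = 8, A[0][1] + B[1][0] = 4 + 0 = 4, A[0][2] + B[2][0] = 7 + -1 = 6) = 4 (attained at k = 1)
  C[0][1] = min over k of (A[0][0] + B[0][1] = 9 + 7 = 16, A[0][1] + B[1][1] = 4 + -5 = -1, A[0][2] + B[2][1] = 7 + 4 = 11) = -1 (attained at k = 1)
  C[0][2] = min over k of (A[0][0] + B[0][2] = 9 + 4 = 13, A[0][1] + B[1][2] = 4 + 3 = 7, A[0][2] + B[2][2] = 7 + 9 = 16) = 7 (attained at k = 1)
  C[1][0] = min over k of (A[1][0] + B[0][0] = 10 + -1 = 9, A[1][1] + B[1][0] = 1 + 0 = 1, A[1][2] + B[2][0] = 8 + -1 = 7) = 1 (attained at k = 1)
  C[1][1] = min over k of (A[1][0] + B[0][1] = 10 + 7 = 17, A[1][1] + B[1][1] = 1 + -5 = -4, A[1][2] + B[2][1] = 8 + 4 = 12) = -4 (attained at k = 1)
  C[1][2] = min over k of (A[1][0] + B[0][2] = 10 + 4 = 14, A[1][1] + B[1][2] = 1 + 3 = 4, A[1][2] + B[2][2] = 8 + 9 = 17) = 4 (attained at k = 1)
  C[2][0] = min over k of (A[2][0] + B[0][0] = 2 + -1 = 1, A[2][1] + B[1][0] = 10 + 0 = 10, A[2][2] + B[2][0] = 3 + -1 = 2) = 1 (attained at k = 0)
  C[2][1] = min over k of (A[2][0] + B[0][1] = 2 + 7 = 9, A[2][1] + B[1][1] = 10 + -5 = 5, A[2][2] + B[2][1] = 3 + 4 = 7) = 5 (attained at k = 1)
  C[2][2] = min over k of (A[2][0] + B[0][2] = 2 + 4 = 6, A[2][1] + B[1][2] = 10 + 3 = 13, A[2][2] + B[2][2] = 3 + 9 = 12) = 6 (attained at k = 0)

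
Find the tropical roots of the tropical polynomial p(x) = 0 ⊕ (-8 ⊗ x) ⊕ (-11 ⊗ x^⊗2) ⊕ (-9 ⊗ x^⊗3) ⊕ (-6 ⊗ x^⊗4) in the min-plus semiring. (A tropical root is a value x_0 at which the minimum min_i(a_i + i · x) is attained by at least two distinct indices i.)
Roots: {-3, -2, 3, 8}

Each tropical root is a break point of the lower envelope of the lines y = a_i + i · x (there are 5 lines, with slopes 0, 1, ..., 4). Only the lines that attain the minimum somewhere contribute to roots; other lines are dominated. Here the surviving (envelope) indices are i = 4, i = 3, i = 2, i = 1, i = 0.
Intersections between consecutive envelope lines give the roots: for adjacent envelope indices i < j the intersection is x = (a_i − a_j) / (j − i). Reading off the sorted break points: {-3, -2, 3, 8}.
Verification: at each break x_0, at least two indices attain the minimum of min_i(a_i + i · x_0).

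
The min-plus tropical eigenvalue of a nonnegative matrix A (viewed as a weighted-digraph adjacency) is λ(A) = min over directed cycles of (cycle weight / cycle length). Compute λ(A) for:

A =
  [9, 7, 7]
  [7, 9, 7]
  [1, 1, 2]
λ(A) = 2

Enumerate directed cycles and compute their means (weight / length). Sample:
  cycle 0 → 0: weight = 9, length = 1, mean = 9/1 ≈ 9.000
  cycle 1 → 1: weight = 9, length = 1, mean = 9/1 ≈ 9.000
  cycle 2 → 2: weight = 2, length = 1, mean = 2/1 ≈ 2.000
  cycle 0 → 1 → 0: weight = 14, length = 2, mean = 14/2 ≈ 7.000
  cycle 0 → 2 → 0: weight = 8, length = 2, mean = 8/2 ≈ 4.000
  cycle 1 → 0 → 1: weight = 14, length = 2, mean = 14/2 ≈ 7.000
Minimum mean = 2.000, attained e.g. along the cycle 2 → 2 with weight 2 and length 1. So λ(A) = 2/1 = 2.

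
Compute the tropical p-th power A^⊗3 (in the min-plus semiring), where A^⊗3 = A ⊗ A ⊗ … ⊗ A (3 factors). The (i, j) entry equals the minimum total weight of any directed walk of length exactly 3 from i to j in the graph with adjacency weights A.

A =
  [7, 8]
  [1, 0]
A^⊗3 =
  [9, 8]
  [1, 0]

Each entry (A^⊗3)_ij equals the minimum over all length-3 walks i = v_0 → v_1 → … → v_3 = j of Σ_t A[v_t][v_{t+1}]. For example, for (i, j) = (0, 1) we minimise over 4 possible intermediate vertex sequences; the minimum is 8, attained along the walk 0 → 1 → 1 → 1.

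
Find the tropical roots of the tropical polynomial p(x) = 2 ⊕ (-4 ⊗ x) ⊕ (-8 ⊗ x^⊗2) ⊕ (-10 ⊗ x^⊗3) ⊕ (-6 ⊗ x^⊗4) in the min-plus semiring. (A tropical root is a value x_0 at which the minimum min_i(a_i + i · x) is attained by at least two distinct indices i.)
Roots: {-4, 2, 4, 6}

Each tropical root is a break point of the lower envelope of the lines y = a_i + i · x (there are 5 lines, with slopes 0, 1, ..., 4). Only the lines that attain the minimum somewhere contribute to roots; other lines are dominated. Here the surviving (envelope) indices are i = 4, i = 3, i = 2, i = 1, i = 0.
Intersections between consecutive envelope lines give the roots: for adjacent envelope indices i < j the intersection is x = (a_i − a_j) / (j − i). Reading off the sorted break points: {-4, 2, 4, 6}.
Verification: at each break x_0, at least two indices attain the minimum of min_i(a_i + i · x_0).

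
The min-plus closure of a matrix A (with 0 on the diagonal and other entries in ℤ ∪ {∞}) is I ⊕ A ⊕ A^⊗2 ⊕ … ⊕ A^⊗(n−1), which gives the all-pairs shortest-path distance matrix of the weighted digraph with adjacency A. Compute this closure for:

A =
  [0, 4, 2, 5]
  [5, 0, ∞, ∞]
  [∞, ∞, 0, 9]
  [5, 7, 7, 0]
Closure =
  [0, 4, 2, 5]
  [5, 0, 7, 10]
  [14, 16, 0, 9]
  [5, 7, 7, 0]

This is the Floyd-Warshall all-pairs shortest-path computation. For each intermediate vertex k = 0, 1, …, 3, update dist[i][j] ← min(dist[i][j], dist[i][k] + dist[k][j]). The final matrix gives, for each (i, j), the minimum total weight of any directed path from i to j (possibly empty when i = j).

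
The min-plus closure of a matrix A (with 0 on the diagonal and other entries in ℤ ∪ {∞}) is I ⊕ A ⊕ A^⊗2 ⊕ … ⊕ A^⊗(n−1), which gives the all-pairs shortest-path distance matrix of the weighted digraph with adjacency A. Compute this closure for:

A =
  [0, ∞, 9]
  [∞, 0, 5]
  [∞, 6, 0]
Closure =
  [0, 15, 9]
  [∞, 0, 5]
  [∞, 6, 0]

This is the Floyd-Warshall all-pairs shortest-path computation. For each intermediate vertex k = 0, 1, …, 2, update dist[i][j] ← min(dist[i][j], dist[i][k] + dist[k][j]). The final matrix gives, for each (i, j), the minimum total weight of any directed path from i to j (possibly empty when i = j).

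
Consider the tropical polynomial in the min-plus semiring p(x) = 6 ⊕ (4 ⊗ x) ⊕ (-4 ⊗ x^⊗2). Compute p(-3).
p(-3) = -10

A tropical monomial a ⊗ x^⊗i evaluates to a + i · x. Evaluating each term at x = -3:
  Term 0 contributes 6 + 0 · -3 = 6
  Term 1 contributes 4 + 1 · -3 = 1
  Term 2 contributes -4 + 2 · -3 = -10
p(-3) = ⊕ of these = min[6, 1, -10] = -10.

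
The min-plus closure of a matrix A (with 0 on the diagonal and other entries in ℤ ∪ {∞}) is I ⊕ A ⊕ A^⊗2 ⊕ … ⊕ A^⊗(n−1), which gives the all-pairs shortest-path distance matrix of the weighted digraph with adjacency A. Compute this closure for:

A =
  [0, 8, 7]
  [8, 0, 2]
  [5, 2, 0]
Closure =
  [0, 8, 7]
  [7, 0, 2]
  [5, 2, 0]

This is the Floyd-Warshall all-pairs shortest-path computation. For each intermediate vertex k = 0, 1, …, 2, update dist[i][j] ← min(dist[i][j], dist[i][k] + dist[k][j]). The final matrix gives, for each (i, j), the minimum total weight of any directed path from i to j (possibly empty when i = j).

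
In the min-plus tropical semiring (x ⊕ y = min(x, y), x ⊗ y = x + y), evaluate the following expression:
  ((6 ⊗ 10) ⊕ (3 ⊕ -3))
((6 ⊗ 10) ⊕ (3 ⊕ -3)) = -3

Expand innermost to outermost. Recall ⊕ takes the minimum of its arguments and ⊗ takes their sum. Working out the expression ((6 ⊗ 10) ⊕ (3 ⊕ -3)) gives -3.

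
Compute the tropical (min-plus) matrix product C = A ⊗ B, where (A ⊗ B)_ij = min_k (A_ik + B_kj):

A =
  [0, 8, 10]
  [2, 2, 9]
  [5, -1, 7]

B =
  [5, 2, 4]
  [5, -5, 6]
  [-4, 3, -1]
A ⊗ B =
  [5, 2, 4]
  [5, -3, 6]
  [3, -6, 5]

Apply the min-plus product entry-by-entry:
  C[0][0] = min over k of (A[0][0] + B[0][0] = 0 + 5 = 5, A[0][1] + B[1][0] = 8 + 5 = 13, A[0][2] + B[2][0] = 10 + -4 = 6) = 5 (attained at k = 0)
  C[0][1] = min over k of (A[0][0] + B[0][1] = 0 + 2 = 2, A[0][1] + B[1][1] = 8 + -5 = 3, A[0][2] + B[2][1] = 10 + 3 = 13) = 2 (attained at k = 0)
  C[0][2] = min over k of (A[0][0] + B[0][2] = 0 + 4 = 4, A[0][1] + B[1][2] = 8 + 6 = 14, A[0][2] + B[2][2] = 10 + -1 = 9) = 4 (attained at k = 0)
  C[1][0] = min over k of (A[1][0] + B[0][0] = 2 + 5 = 7, A[1][1] + B[1][0] = 2 + 5 = 7, A[1][2] + B[2][0] = 9 + -4 = 5) = 5 (attained at k = 2)
  C[1][1] = min over k of (A[1][0] + B[0][1] = 2 + 2 = 4, A[1][1] + B[1][1] = 2 + -5 = -3, A[1][2] + B[2][1] = 9 + 3 = 12) = -3 (attained at k = 1)
  C[1][2] = min over k of (A[1][0] + B[0][2] = 2 + 4 = 6, A[1][1] + B[1][2] = 2 + 6 = 8, A[1][2] + B[2][2] = 9 + -1 = 8) = 6 (attained at k = 0)
  C[2][0] = min over k of (A[2][0] + B[0][0] = 5 + 5 = 10, A[2][1] + B[1][0] = -1 + 5 = 4, A[2][2] + B[2][0] = 7 + -4 = 3) = 3 (attained at k = 2)
  C[2][1] = min over k of (A[2][0] + B[0][1] = 5 + 2 = 7, A[2][1] + B[1][1] = -1 + -5 = -6, A[2][2] + B[2][1] = 7 + 3 = 10) = -6 (attained at k = 1)
  C[2][2] = min over k of (A[2][0] + B[0][2] = 5 + 4 = 9, A[2][1] + B[1][2] = -1 + 6 = 5, A[2][2] + B[2][2] = 7 + -1 = 6) = 5 (attained at k = 1)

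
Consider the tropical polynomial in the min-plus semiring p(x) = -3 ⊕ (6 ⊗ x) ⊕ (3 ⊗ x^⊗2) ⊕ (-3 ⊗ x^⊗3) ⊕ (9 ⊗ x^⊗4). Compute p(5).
p(5) = -3

A tropical monomial a ⊗ x^⊗i evaluates to a + i · x. Evaluating each term at x = 5:
  Term 0 contributes -3 + 0 · 5 = -3
  Term 1 contributes 6 + 1 · 5 = 11
  Term 2 contributes 3 + 2 · 5 = 13
  Term 3 contributes -3 + 3 · 5 = 12
  Term 4 contributes 9 + 4 · 5 = 29
p(5) = ⊕ of these = min[-3, 11, 13, 12, 29] = -3.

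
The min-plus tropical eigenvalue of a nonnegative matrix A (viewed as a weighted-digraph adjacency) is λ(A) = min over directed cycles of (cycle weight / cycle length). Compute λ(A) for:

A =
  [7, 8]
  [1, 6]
λ(A) = 9/2

Enumerate directed cycles and compute their means (weight / length). Sample:
  cycle 0 → 0: weight = 7, length = 1, mean = 7/1 ≈ 7.000
  cycle 1 → 1: weight = 6, length = 1, mean = 6/1 ≈ 6.000
  cycle 0 → 1 → 0: weight = 9, length = 2, mean = 9/2 ≈ 4.500
  cycle 1 → 0 → 1: weight = 9, length = 2, mean = 9/2 ≈ 4.500
Minimum mean = 4.500, attained e.g. along the cycle 0 → 1 → 0 with weight 9 and length 2. So λ(A) = 9/2 = 9/2.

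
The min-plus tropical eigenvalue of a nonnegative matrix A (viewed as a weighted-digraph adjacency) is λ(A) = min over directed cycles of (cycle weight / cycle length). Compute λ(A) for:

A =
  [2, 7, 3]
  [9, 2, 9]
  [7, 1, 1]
λ(A) = 1

Enumerate directed cycles and compute their means (weight / length). Sample:
  cycle 0 → 0: weight = 2, length = 1, mean = 2/1 ≈ 2.000
  cycle 1 → 1: weight = 2, length = 1, mean = 2/1 ≈ 2.000
  cycle 2 → 2: weight = 1, length = 1, mean = 1/1 ≈ 1.000
  cycle 0 → 1 → 0: weight = 16, length = 2, mean = 16/2 ≈ 8.000
  cycle 0 → 2 → 0: weight = 10, length = 2, mean = 10/2 ≈ 5.000
  cycle 1 → 0 → 1: weight = 16, length = 2, mean = 16/2 ≈ 8.000
Minimum mean = 1.000, attained e.g. along the cycle 2 → 2 with weight 1 and length 1. So λ(A) = 1/1 = 1.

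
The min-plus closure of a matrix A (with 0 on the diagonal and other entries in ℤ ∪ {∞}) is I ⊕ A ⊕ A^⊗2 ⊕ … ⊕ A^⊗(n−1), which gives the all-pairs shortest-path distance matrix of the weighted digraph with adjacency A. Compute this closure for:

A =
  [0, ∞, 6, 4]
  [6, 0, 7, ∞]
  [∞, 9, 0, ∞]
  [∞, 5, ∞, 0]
Closure =
  [0, 9, 6, 4]
  [6, 0, 7, 10]
  [15, 9, 0, 19]
  [11, 5, 12, 0]

This is the Floyd-Warshall all-pairs shortest-path computation. For each intermediate vertex k = 0, 1, …, 3, update dist[i][j] ← min(dist[i][j], dist[i][k] + dist[k][j]). The final matrix gives, for each (i, j), the minimum total weight of any directed path from i to j (possibly empty when i = j).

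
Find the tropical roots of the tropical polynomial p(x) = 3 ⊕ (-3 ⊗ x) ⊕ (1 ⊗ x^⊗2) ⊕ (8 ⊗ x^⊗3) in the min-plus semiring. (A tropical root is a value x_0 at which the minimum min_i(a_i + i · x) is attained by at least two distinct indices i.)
Roots: {-7, -4, 6}

Each tropical root is a break point of the lower envelope of the lines y = a_i + i · x (there are 4 lines, with slopes 0, 1, ..., 3). Only the lines that attain the minimum somewhere contribute to roots; other lines are dominated. Here the surviving (envelope) indices are i = 3, i = 2, i = 1, i = 0.
Intersections between consecutive envelope lines give the roots: for adjacent envelope indices i < j the intersection is x = (a_i − a_j) / (j − i). Reading off the sorted break points: {-7, -4, 6}.
Verification: at each break x_0, at least two indices attain the minimum of min_i(a_i + i · x_0).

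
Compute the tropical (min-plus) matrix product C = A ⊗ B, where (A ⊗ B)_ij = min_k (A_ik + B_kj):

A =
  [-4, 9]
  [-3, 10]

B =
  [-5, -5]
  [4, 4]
A ⊗ B =
  [-9, -9]
  [-8, -8]

Apply the min-plus product entry-by-entry:
  C[0][0] = min over k of (A[0][0] + B[0][0] = -4 + -5 = -9, A[0][1] + B[1][0] = 9 + 4 = 13) = -9 (attained at k = 0)
  C[0][1] = min over k of (A[0][0] + B[0][1] = -4 + -5 = -9, A[0][1] + B[1][1] = 9 + 4 = 13) = -9 (attained at k = 0)
  C[1][0] = min over k of (A[1][0] + B[0][0] = -3 + -5 = -8, A[1][1] + B[1][0] = 10 + 4 = 14) = -8 (attained at k = 0)
  C[1][1] = min over k of (A[1][0] + B[0][1] = -3 + -5 = -8, A[1][1] + B[1][1] = 10 + 4 = 14) = -8 (attained at k = 0)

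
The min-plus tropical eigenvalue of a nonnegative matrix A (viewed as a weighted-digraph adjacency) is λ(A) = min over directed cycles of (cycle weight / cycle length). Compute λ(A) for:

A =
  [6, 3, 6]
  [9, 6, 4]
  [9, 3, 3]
λ(A) = 3

Enumerate directed cycles and compute their means (weight / length). Sample:
  cycle 0 → 0: weight = 6, length = 1, mean = 6/1 ≈ 6.000
  cycle 1 → 1: weight = 6, length = 1, mean = 6/1 ≈ 6.000
  cycle 2 → 2: weight = 3, length = 1, mean = 3/1 ≈ 3.000
  cycle 0 → 1 → 0: weight = 12, length = 2, mean = 12/2 ≈ 6.000
  cycle 0 → 2 → 0: weight = 15, length = 2, mean = 15/2 ≈ 7.500
  cycle 1 → 0 → 1: weight = 12, length = 2, mean = 12/2 ≈ 6.000
Minimum mean = 3.000, attained e.g. along the cycle 2 → 2 with weight 3 and length 1. So λ(A) = 3/1 = 3.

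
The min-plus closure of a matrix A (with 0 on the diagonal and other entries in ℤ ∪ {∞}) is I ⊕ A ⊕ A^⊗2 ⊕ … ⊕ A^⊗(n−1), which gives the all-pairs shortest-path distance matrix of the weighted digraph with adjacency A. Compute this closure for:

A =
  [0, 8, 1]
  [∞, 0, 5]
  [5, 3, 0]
Closure =
  [0, 4, 1]
  [10, 0, 5]
  [5, 3, 0]

This is the Floyd-Warshall all-pairs shortest-path computation. For each intermediate vertex k = 0, 1, …, 2, update dist[i][j] ← min(dist[i][j], dist[i][k] + dist[k][j]). The final matrix gives, for each (i, j), the minimum total weight of any directed path from i to j (possibly empty when i = j).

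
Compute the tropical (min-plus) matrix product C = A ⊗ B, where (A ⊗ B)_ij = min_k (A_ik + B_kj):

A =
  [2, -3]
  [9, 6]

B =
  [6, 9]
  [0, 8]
A ⊗ B =
  [-3, 5]
  [6, 14]

Apply the min-plus product entry-by-entry:
  C[0][0] = min over k of (A[0][0] + B[0][0] = 2 + 6 = 8, A[0][1] + B[1][0] = -3 + 0 = -3) = -3 (attained at k = 1)
  C[0][1] = min over k of (A[0][0] + B[0][1] = 2 + 9 = 11, A[0][1] + B[1][1] = -3 + 8 = 5) = 5 (attained at k = 1)
  C[1][0] = min over k of (A[1][0] + B[0][0] = 9 + 6 = 15, A[1][1] + B[1][0] = 6 + 0 = 6) = 6 (attained at k = 1)
  C[1][1] = min over k of (A[1][0] + B[0][1] = 9 + 9 = 18, A[1][1] + B[1][1] = 6 + 8 = 14) = 14 (attained at k = 1)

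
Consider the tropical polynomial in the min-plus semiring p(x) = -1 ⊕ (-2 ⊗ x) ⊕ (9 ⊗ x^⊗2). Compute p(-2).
p(-2) = -4

A tropical monomial a ⊗ x^⊗i evaluates to a + i · x. Evaluating each term at x = -2:
  Term 0 contributes -1 + 0 · -2 = -1
  Term 1 contributes -2 + 1 · -2 = -4
  Term 2 contributes 9 + 2 · -2 = 5
p(-2) = ⊕ of these = min[-1, -4, 5] = -4.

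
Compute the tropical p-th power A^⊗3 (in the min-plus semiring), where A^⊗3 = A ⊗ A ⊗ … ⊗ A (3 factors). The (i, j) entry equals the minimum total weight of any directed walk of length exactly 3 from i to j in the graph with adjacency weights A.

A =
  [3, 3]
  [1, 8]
A^⊗3 =
  [7, 7]
  [5, 7]

Each entry (A^⊗3)_ij equals the minimum over all length-3 walks i = v_0 → v_1 → … → v_3 = j of Σ_t A[v_t][v_{t+1}]. For example, for (i, j) = (0, 1) we minimise over 4 possible intermediate vertex sequences; the minimum is 7, attained along the walk 0 → 1 → 0 → 1.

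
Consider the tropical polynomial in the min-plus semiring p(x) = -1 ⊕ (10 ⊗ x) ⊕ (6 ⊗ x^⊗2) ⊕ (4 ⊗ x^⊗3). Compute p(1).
p(1) = -1

A tropical monomial a ⊗ x^⊗i evaluates to a + i · x. Evaluating each term at x = 1:
  Term 0 contributes -1 + 0 · 1 = -1
  Term 1 contributes 10 + 1 · 1 = 11
  Term 2 contributes 6 + 2 · 1 = 8
  Term 3 contributes 4 + 3 · 1 = 7
p(1) = ⊕ of these = min[-1, 11, 8, 7] = -1.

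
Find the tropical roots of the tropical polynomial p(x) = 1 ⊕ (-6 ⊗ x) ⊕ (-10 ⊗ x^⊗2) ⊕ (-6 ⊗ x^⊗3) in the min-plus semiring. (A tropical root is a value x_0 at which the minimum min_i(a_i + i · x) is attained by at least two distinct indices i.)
Roots: {-4, 4, 7}

Each tropical root is a break point of the lower envelope of the lines y = a_i + i · x (there are 4 lines, with slopes 0, 1, ..., 3). Only the lines that attain the minimum somewhere contribute to roots; other lines are dominated. Here the surviving (envelope) indices are i = 3, i = 2, i = 1, i = 0.
Intersections between consecutive envelope lines give the roots: for adjacent envelope indices i < j the intersection is x = (a_i − a_j) / (j − i). Reading off the sorted break points: {-4, 4, 7}.
Verification: at each break x_0, at least two indices attain the minimum of min_i(a_i + i · x_0).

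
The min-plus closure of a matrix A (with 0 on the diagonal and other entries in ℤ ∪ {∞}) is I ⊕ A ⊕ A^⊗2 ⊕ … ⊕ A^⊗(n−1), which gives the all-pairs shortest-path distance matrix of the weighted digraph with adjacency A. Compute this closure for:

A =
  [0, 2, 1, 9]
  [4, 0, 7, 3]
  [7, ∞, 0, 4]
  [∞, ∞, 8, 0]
Closure =
  [0, 2, 1, 5]
  [4, 0, 5, 3]
  [7, 9, 0, 4]
  [15, 17, 8, 0]

This is the Floyd-Warshall all-pairs shortest-path computation. For each intermediate vertex k = 0, 1, …, 3, update dist[i][j] ← min(dist[i][j], dist[i][k] + dist[k][j]). The final matrix gives, for each (i, j), the minimum total weight of any directed path from i to j (possibly empty when i = j).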